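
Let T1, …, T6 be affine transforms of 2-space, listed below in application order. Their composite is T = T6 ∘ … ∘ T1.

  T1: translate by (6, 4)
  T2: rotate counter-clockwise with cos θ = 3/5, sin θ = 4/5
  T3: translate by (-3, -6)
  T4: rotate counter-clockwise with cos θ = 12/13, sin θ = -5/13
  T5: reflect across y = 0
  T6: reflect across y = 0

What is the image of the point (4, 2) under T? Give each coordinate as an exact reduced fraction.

T(p) = (32/65, 381/65)

T1 translate by (6, 4): (4, 2) → (10, 6)
T2 rotate counter-clockwise with cos θ = 3/5, sin θ = 4/5: (10, 6) → (6/5, 58/5)
T3 translate by (-3, -6): (6/5, 58/5) → (-9/5, 28/5)
T4 rotate counter-clockwise with cos θ = 12/13, sin θ = -5/13: (-9/5, 28/5) → (32/65, 381/65)
T5 reflect across y = 0: (32/65, 381/65) → (32/65, -381/65)
T6 reflect across y = 0: (32/65, -381/65) → (32/65, 381/65)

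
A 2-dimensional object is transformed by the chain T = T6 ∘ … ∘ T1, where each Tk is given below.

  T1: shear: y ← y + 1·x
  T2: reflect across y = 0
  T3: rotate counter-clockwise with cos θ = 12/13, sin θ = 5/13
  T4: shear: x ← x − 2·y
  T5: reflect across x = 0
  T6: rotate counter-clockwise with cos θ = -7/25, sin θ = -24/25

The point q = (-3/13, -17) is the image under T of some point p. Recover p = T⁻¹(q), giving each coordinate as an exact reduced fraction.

p = (-5, -2)

T1 = [1 0 0; 1 1 0; 0 0 1]
T2·T1 = [1 0 0; -1 -1 0; 0 0 1]
T3·…·T1 = [17/13 5/13 0; -7/13 -12/13 0; 0 0 1]
T4·…·T1 = [31/13 29/13 0; -7/13 -12/13 0; 0 0 1]
T5·…·T1 = [-31/13 -29/13 0; -7/13 -12/13 0; 0 0 1]
T6·…·T1 = [49/325 -17/65 0; 61/25 12/5 0; 0 0 1]
det M = 1; M⁻¹ = [12/5 17/65 0; -61/25 49/325 0; 0 0 1]
M⁻¹ · (-3/13, -17)ᵀ = (-5, -2)ᵀ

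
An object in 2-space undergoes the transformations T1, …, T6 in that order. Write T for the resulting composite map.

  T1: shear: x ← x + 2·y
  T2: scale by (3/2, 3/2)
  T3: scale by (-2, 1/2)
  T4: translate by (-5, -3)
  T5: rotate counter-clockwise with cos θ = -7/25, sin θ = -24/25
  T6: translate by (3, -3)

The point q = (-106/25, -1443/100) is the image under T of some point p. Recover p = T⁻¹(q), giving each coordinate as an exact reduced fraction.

p = (-4, -1)

T1 = [1 2 0; 0 1 0; 0 0 1]
T2·T1 = [3/2 3 0; 0 3/2 0; 0 0 1]
T3·…·T1 = [-3 -6 0; 0 3/4 0; 0 0 1]
T4·…·T1 = [-3 -6 -5; 0 3/4 -3; 0 0 1]
T5·…·T1 = [21/25 12/5 -37/25; 72/25 111/20 141/25; 0 0 1]
T6·…·T1 = [21/25 12/5 38/25; 72/25 111/20 66/25; 0 0 1]
det M = -9/4; M⁻¹ = [-37/15 16/15 14/15; 32/25 -28/75 -24/25; 0 0 1]
M⁻¹ · (-106/25, -1443/100)ᵀ = (-4, -1)ᵀ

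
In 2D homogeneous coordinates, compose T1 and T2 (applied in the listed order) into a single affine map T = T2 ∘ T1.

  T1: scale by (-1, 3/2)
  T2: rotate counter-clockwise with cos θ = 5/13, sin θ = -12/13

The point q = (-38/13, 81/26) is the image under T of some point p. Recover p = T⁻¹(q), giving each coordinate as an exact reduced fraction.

p = (4, -1)

T1 = [-1 0 0; 0 3/2 0; 0 0 1]
T2·T1 = [-5/13 18/13 0; 12/13 15/26 0; 0 0 1]
det M = -3/2; M⁻¹ = [-5/13 12/13 0; 8/13 10/39 0; 0 0 1]
M⁻¹ · (-38/13, 81/26)ᵀ = (4, -1)ᵀ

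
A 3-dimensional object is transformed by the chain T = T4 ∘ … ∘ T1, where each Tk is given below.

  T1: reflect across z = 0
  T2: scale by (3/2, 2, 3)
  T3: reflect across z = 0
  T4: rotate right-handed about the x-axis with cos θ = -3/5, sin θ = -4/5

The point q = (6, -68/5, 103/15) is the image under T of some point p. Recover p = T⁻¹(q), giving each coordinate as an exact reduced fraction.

p = (4, 4/3, -5)

T1 = [1 0 0 0; 0 1 0 0; 0 0 -1 0; 0 0 0 1]
T2·T1 = [3/2 0 0 0; 0 2 0 0; 0 0 -3 0; 0 0 0 1]
T3·…·T1 = [3/2 0 0 0; 0 2 0 0; 0 0 3 0; 0 0 0 1]
T4·…·T1 = [3/2 0 0 0; 0 -6/5 12/5 0; 0 -8/5 -9/5 0; 0 0 0 1]
det M = 9; M⁻¹ = [2/3 0 0 0; 0 -3/10 -2/5 0; 0 4/15 -1/5 0; 0 0 0 1]
M⁻¹ · (6, -68/5, 103/15)ᵀ = (4, 4/3, -5)ᵀ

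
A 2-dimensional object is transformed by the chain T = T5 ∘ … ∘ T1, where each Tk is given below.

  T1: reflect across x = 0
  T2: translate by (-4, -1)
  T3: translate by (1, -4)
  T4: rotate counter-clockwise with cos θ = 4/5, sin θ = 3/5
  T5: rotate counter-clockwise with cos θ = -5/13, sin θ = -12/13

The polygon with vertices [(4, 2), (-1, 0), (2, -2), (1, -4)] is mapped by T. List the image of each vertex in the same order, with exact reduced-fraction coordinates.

T1 reflect across x = 0: (4, 2) → (-4, 2); (-1, 0) → (1, 0); (2, -2) → (-2, -2); (1, -4) → (-1, -4)
T2 translate by (-4, -1): (-4, 2) → (-8, 1); (1, 0) → (-3, -1); (-2, -2) → (-6, -3); (-1, -4) → (-5, -5)
T3 translate by (1, -4): (-8, 1) → (-7, -3); (-3, -1) → (-2, -5); (-6, -3) → (-5, -7); (-5, -5) → (-4, -9)
T4 rotate counter-clockwise with cos θ = 4/5, sin θ = 3/5: (-7, -3) → (-19/5, -33/5); (-2, -5) → (7/5, -26/5); (-5, -7) → (1/5, -43/5); (-4, -9) → (11/5, -48/5)
T5 rotate counter-clockwise with cos θ = -5/13, sin θ = -12/13: (-19/5, -33/5) → (-301/65, 393/65); (7/5, -26/5) → (-347/65, 46/65); (1/5, -43/5) → (-521/65, 203/65); (11/5, -48/5) → (-631/65, 108/65)

image vertices: (-301/65, 393/65), (-347/65, 46/65), (-521/65, 203/65), (-631/65, 108/65)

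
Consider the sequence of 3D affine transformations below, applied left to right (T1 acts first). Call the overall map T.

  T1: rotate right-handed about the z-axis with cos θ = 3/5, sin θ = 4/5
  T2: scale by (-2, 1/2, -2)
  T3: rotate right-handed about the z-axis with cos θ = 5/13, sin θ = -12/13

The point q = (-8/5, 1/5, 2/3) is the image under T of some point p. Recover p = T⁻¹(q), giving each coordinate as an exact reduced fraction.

T1 = [3/5 -4/5 0 0; 4/5 3/5 0 0; 0 0 1 0; 0 0 0 1]
T2·T1 = [-6/5 8/5 0 0; 2/5 3/10 0 0; 0 0 -2 0; 0 0 0 1]
T3·…·T1 = [-6/65 58/65 0 0; 82/65 -177/130 0 0; 0 0 -2 0; 0 0 0 1]
det M = 2; M⁻¹ = [177/130 58/65 0 0; 82/65 6/65 0 0; 0 0 -1/2 0; 0 0 0 1]
M⁻¹ · (-8/5, 1/5, 2/3)ᵀ = (-2, -2, -1/3)ᵀ

p = (-2, -2, -1/3)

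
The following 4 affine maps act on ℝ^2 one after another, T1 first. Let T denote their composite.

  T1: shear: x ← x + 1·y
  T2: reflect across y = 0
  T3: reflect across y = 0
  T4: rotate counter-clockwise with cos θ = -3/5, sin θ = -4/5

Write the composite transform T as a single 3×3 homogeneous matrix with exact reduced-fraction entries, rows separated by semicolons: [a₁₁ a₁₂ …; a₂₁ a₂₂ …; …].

T1 = [1 1 0; 0 1 0; 0 0 1]
T2·T1 = [1 1 0; 0 -1 0; 0 0 1]
T3·…·T1 = [1 1 0; 0 1 0; 0 0 1]
T4·…·T1 = [-3/5 1/5 0; -4/5 -7/5 0; 0 0 1]

T = [-3/5 1/5 0; -4/5 -7/5 0; 0 0 1]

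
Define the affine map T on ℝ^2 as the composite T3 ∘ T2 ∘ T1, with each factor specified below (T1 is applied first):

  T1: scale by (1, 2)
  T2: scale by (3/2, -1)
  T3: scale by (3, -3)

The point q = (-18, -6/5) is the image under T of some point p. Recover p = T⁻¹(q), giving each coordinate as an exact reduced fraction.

T1 = [1 0 0; 0 2 0; 0 0 1]
T2·T1 = [3/2 0 0; 0 -2 0; 0 0 1]
T3·…·T1 = [9/2 0 0; 0 6 0; 0 0 1]
det M = 27; M⁻¹ = [2/9 0 0; 0 1/6 0; 0 0 1]
M⁻¹ · (-18, -6/5)ᵀ = (-4, -1/5)ᵀ

p = (-4, -1/5)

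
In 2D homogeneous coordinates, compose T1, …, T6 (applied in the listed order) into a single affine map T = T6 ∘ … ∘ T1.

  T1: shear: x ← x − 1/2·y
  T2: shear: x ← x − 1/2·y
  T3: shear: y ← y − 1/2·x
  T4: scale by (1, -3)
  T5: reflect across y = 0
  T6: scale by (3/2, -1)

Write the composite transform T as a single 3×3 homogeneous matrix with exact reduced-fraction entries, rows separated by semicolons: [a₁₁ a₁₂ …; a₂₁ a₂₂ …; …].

T1 = [1 -1/2 0; 0 1 0; 0 0 1]
T2·T1 = [1 -1 0; 0 1 0; 0 0 1]
T3·…·T1 = [1 -1 0; -1/2 3/2 0; 0 0 1]
T4·…·T1 = [1 -1 0; 3/2 -9/2 0; 0 0 1]
T5·…·T1 = [1 -1 0; -3/2 9/2 0; 0 0 1]
T6·…·T1 = [3/2 -3/2 0; 3/2 -9/2 0; 0 0 1]

T = [3/2 -3/2 0; 3/2 -9/2 0; 0 0 1]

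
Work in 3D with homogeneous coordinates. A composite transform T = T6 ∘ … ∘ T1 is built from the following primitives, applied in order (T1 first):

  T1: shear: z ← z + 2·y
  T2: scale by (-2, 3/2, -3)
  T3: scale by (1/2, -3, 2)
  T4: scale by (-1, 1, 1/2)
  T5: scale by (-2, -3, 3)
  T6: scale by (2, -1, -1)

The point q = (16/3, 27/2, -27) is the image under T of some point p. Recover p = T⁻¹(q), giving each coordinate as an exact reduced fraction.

p = (-4/3, -1, -1)

T1 = [1 0 0 0; 0 1 0 0; 0 2 1 0; 0 0 0 1]
T2·T1 = [-2 0 0 0; 0 3/2 0 0; 0 -6 -3 0; 0 0 0 1]
T3·…·T1 = [-1 0 0 0; 0 -9/2 0 0; 0 -12 -6 0; 0 0 0 1]
T4·…·T1 = [1 0 0 0; 0 -9/2 0 0; 0 -6 -3 0; 0 0 0 1]
T5·…·T1 = [-2 0 0 0; 0 27/2 0 0; 0 -18 -9 0; 0 0 0 1]
T6·…·T1 = [-4 0 0 0; 0 -27/2 0 0; 0 18 9 0; 0 0 0 1]
det M = 486; M⁻¹ = [-1/4 0 0 0; 0 -2/27 0 0; 0 4/27 1/9 0; 0 0 0 1]
M⁻¹ · (16/3, 27/2, -27)ᵀ = (-4/3, -1, -1)ᵀ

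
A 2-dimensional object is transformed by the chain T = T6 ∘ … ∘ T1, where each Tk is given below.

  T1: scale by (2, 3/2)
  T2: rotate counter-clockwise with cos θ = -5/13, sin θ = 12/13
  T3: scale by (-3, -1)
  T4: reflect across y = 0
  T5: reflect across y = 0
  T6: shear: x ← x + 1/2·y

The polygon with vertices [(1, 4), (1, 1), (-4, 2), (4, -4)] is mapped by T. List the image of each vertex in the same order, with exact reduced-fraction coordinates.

image vertices: (249/13, 6/13), (303/52, -33/26), (87/26, 111/13), (-159/13, -126/13)

T1 scale by (2, 3/2): (1, 4) → (2, 6); (1, 1) → (2, 3/2); (-4, 2) → (-8, 3); (4, -4) → (8, -6)
T2 rotate counter-clockwise with cos θ = -5/13, sin θ = 12/13: (2, 6) → (-82/13, -6/13); (2, 3/2) → (-28/13, 33/26); (-8, 3) → (4/13, -111/13); (8, -6) → (32/13, 126/13)
T3 scale by (-3, -1): (-82/13, -6/13) → (246/13, 6/13); (-28/13, 33/26) → (84/13, -33/26); (4/13, -111/13) → (-12/13, 111/13); (32/13, 126/13) → (-96/13, -126/13)
T4 reflect across y = 0: (246/13, 6/13) → (246/13, -6/13); (84/13, -33/26) → (84/13, 33/26); (-12/13, 111/13) → (-12/13, -111/13); (-96/13, -126/13) → (-96/13, 126/13)
T5 reflect across y = 0: (246/13, -6/13) → (246/13, 6/13); (84/13, 33/26) → (84/13, -33/26); (-12/13, -111/13) → (-12/13, 111/13); (-96/13, 126/13) → (-96/13, -126/13)
T6 shear: x ← x + 1/2·y: (246/13, 6/13) → (249/13, 6/13); (84/13, -33/26) → (303/52, -33/26); (-12/13, 111/13) → (87/26, 111/13); (-96/13, -126/13) → (-159/13, -126/13)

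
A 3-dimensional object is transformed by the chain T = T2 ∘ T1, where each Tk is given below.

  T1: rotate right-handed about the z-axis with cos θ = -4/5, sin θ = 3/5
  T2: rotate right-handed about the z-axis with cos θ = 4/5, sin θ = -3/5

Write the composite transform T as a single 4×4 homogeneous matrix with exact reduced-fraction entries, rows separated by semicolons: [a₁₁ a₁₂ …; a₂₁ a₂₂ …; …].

T1 = [-4/5 -3/5 0 0; 3/5 -4/5 0 0; 0 0 1 0; 0 0 0 1]
T2·T1 = [-7/25 -24/25 0 0; 24/25 -7/25 0 0; 0 0 1 0; 0 0 0 1]

T = [-7/25 -24/25 0 0; 24/25 -7/25 0 0; 0 0 1 0; 0 0 0 1]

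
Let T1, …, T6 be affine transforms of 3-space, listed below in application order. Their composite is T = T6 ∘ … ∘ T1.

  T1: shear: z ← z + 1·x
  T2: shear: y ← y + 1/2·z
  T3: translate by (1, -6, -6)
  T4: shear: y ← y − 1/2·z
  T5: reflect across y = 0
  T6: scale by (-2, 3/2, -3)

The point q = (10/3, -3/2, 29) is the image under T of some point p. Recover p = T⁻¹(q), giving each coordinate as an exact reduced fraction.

T1 = [1 0 0 0; 0 1 0 0; 1 0 1 0; 0 0 0 1]
T2·T1 = [1 0 0 0; 1/2 1 1/2 0; 1 0 1 0; 0 0 0 1]
T3·…·T1 = [1 0 0 1; 1/2 1 1/2 -6; 1 0 1 -6; 0 0 0 1]
T4·…·T1 = [1 0 0 1; 0 1 0 -3; 1 0 1 -6; 0 0 0 1]
T5·…·T1 = [1 0 0 1; 0 -1 0 3; 1 0 1 -6; 0 0 0 1]
T6·…·T1 = [-2 0 0 -2; 0 -3/2 0 9/2; -3 0 -3 18; 0 0 0 1]
det M = -9; M⁻¹ = [-1/2 0 0 -1; 0 -2/3 0 3; 1/2 0 -1/3 7; 0 0 0 1]
M⁻¹ · (10/3, -3/2, 29)ᵀ = (-8/3, 4, -1)ᵀ

p = (-8/3, 4, -1)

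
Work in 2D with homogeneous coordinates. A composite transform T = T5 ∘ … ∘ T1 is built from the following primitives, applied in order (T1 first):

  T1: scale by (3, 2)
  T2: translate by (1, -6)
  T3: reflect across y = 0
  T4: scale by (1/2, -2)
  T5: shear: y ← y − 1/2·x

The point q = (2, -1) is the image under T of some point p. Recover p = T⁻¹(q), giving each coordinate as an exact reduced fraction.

p = (1, 3)

T1 = [3 0 0; 0 2 0; 0 0 1]
T2·T1 = [3 0 1; 0 2 -6; 0 0 1]
T3·…·T1 = [3 0 1; 0 -2 6; 0 0 1]
T4·…·T1 = [3/2 0 1/2; 0 4 -12; 0 0 1]
T5·…·T1 = [3/2 0 1/2; -3/4 4 -49/4; 0 0 1]
det M = 6; M⁻¹ = [2/3 0 -1/3; 1/8 1/4 3; 0 0 1]
M⁻¹ · (2, -1)ᵀ = (1, 3)ᵀ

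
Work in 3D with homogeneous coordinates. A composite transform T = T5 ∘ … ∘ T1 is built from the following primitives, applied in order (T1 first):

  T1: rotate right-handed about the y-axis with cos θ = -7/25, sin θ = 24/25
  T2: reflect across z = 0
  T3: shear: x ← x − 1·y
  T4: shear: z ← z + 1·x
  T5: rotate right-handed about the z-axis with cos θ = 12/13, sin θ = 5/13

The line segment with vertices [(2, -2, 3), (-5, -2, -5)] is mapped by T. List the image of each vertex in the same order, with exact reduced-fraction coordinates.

T1 rotate right-handed about the y-axis with cos θ = -7/25, sin θ = 24/25: (2, -2, 3) → (58/25, -2, -69/25); (-5, -2, -5) → (-17/5, -2, 31/5)
T2 reflect across z = 0: (58/25, -2, -69/25) → (58/25, -2, 69/25); (-17/5, -2, 31/5) → (-17/5, -2, -31/5)
T3 shear: x ← x − 1·y: (58/25, -2, 69/25) → (108/25, -2, 69/25); (-17/5, -2, -31/5) → (-7/5, -2, -31/5)
T4 shear: z ← z + 1·x: (108/25, -2, 69/25) → (108/25, -2, 177/25); (-7/5, -2, -31/5) → (-7/5, -2, -38/5)
T5 rotate right-handed about the z-axis with cos θ = 12/13, sin θ = 5/13: (108/25, -2, 177/25) → (1546/325, -12/65, 177/25); (-7/5, -2, -38/5) → (-34/65, -31/13, -38/5)

image vertices: (1546/325, -12/65, 177/25), (-34/65, -31/13, -38/5)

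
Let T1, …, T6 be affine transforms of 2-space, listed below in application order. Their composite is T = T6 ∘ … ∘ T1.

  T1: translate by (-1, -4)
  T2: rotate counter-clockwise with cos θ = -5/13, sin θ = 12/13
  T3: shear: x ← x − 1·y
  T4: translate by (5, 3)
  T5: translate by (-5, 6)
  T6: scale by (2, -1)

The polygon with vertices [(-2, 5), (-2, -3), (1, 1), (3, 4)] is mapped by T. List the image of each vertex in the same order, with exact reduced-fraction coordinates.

T1 translate by (-1, -4): (-2, 5) → (-3, 1); (-2, -3) → (-3, -7); (1, 1) → (0, -3); (3, 4) → (2, 0)
T2 rotate counter-clockwise with cos θ = -5/13, sin θ = 12/13: (-3, 1) → (3/13, -41/13); (-3, -7) → (99/13, -1/13); (0, -3) → (36/13, 15/13); (2, 0) → (-10/13, 24/13)
T3 shear: x ← x − 1·y: (3/13, -41/13) → (44/13, -41/13); (99/13, -1/13) → (100/13, -1/13); (36/13, 15/13) → (21/13, 15/13); (-10/13, 24/13) → (-34/13, 24/13)
T4 translate by (5, 3): (44/13, -41/13) → (109/13, -2/13); (100/13, -1/13) → (165/13, 38/13); (21/13, 15/13) → (86/13, 54/13); (-34/13, 24/13) → (31/13, 63/13)
T5 translate by (-5, 6): (109/13, -2/13) → (44/13, 76/13); (165/13, 38/13) → (100/13, 116/13); (86/13, 54/13) → (21/13, 132/13); (31/13, 63/13) → (-34/13, 141/13)
T6 scale by (2, -1): (44/13, 76/13) → (88/13, -76/13); (100/13, 116/13) → (200/13, -116/13); (21/13, 132/13) → (42/13, -132/13); (-34/13, 141/13) → (-68/13, -141/13)

image vertices: (88/13, -76/13), (200/13, -116/13), (42/13, -132/13), (-68/13, -141/13)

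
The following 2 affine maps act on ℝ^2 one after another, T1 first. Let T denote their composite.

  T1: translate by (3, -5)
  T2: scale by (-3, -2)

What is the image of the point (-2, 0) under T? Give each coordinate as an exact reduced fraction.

T1 translate by (3, -5): (-2, 0) → (1, -5)
T2 scale by (-3, -2): (1, -5) → (-3, 10)

T(p) = (-3, 10)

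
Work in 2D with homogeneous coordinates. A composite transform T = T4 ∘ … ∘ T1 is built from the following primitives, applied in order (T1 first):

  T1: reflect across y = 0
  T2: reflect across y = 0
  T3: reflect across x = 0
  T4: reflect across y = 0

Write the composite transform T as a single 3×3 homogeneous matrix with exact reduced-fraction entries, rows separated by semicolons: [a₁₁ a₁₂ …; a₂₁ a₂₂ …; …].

T = [-1 0 0; 0 -1 0; 0 0 1]

T1 = [1 0 0; 0 -1 0; 0 0 1]
T2·T1 = [1 0 0; 0 1 0; 0 0 1]
T3·…·T1 = [-1 0 0; 0 1 0; 0 0 1]
T4·…·T1 = [-1 0 0; 0 -1 0; 0 0 1]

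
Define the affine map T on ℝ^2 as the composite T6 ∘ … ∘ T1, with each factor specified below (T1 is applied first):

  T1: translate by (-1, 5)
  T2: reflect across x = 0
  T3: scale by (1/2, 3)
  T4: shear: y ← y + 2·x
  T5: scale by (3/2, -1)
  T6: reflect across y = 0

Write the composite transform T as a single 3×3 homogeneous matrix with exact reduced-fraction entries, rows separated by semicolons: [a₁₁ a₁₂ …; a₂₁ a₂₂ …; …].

T = [-3/4 0 3/4; -1 3 16; 0 0 1]

T1 = [1 0 -1; 0 1 5; 0 0 1]
T2·T1 = [-1 0 1; 0 1 5; 0 0 1]
T3·…·T1 = [-1/2 0 1/2; 0 3 15; 0 0 1]
T4·…·T1 = [-1/2 0 1/2; -1 3 16; 0 0 1]
T5·…·T1 = [-3/4 0 3/4; 1 -3 -16; 0 0 1]
T6·…·T1 = [-3/4 0 3/4; -1 3 16; 0 0 1]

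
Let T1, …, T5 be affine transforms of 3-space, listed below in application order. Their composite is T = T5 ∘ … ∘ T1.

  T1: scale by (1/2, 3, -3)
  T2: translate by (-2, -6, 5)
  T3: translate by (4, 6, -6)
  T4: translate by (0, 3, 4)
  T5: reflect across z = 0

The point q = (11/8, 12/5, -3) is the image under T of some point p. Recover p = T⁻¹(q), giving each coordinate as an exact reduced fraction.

p = (-5/4, -1/5, 0)

T1 = [1/2 0 0 0; 0 3 0 0; 0 0 -3 0; 0 0 0 1]
T2·T1 = [1/2 0 0 -2; 0 3 0 -6; 0 0 -3 5; 0 0 0 1]
T3·…·T1 = [1/2 0 0 2; 0 3 0 0; 0 0 -3 -1; 0 0 0 1]
T4·…·T1 = [1/2 0 0 2; 0 3 0 3; 0 0 -3 3; 0 0 0 1]
T5·…·T1 = [1/2 0 0 2; 0 3 0 3; 0 0 3 -3; 0 0 0 1]
det M = 9/2; M⁻¹ = [2 0 0 -4; 0 1/3 0 -1; 0 0 1/3 1; 0 0 0 1]
M⁻¹ · (11/8, 12/5, -3)ᵀ = (-5/4, -1/5, 0)ᵀ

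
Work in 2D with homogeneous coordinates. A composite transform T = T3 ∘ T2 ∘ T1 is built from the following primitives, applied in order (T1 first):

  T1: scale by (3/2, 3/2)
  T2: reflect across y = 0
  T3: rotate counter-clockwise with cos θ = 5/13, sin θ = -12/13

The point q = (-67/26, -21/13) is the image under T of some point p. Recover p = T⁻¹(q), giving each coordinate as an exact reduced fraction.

p = (1/3, 2)

T1 = [3/2 0 0; 0 3/2 0; 0 0 1]
T2·T1 = [3/2 0 0; 0 -3/2 0; 0 0 1]
T3·…·T1 = [15/26 -18/13 0; -18/13 -15/26 0; 0 0 1]
det M = -9/4; M⁻¹ = [10/39 -8/13 0; -8/13 -10/39 0; 0 0 1]
M⁻¹ · (-67/26, -21/13)ᵀ = (1/3, 2)ᵀ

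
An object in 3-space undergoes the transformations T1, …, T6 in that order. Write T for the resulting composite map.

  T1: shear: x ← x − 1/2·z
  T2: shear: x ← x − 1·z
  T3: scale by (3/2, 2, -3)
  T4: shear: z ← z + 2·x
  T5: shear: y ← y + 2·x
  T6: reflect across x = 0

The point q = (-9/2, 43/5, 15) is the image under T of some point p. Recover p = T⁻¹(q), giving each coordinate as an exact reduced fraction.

p = (0, -1/5, -2)

T1 = [1 0 -1/2 0; 0 1 0 0; 0 0 1 0; 0 0 0 1]
T2·T1 = [1 0 -3/2 0; 0 1 0 0; 0 0 1 0; 0 0 0 1]
T3·…·T1 = [3/2 0 -9/4 0; 0 2 0 0; 0 0 -3 0; 0 0 0 1]
T4·…·T1 = [3/2 0 -9/4 0; 0 2 0 0; 3 0 -15/2 0; 0 0 0 1]
T5·…·T1 = [3/2 0 -9/4 0; 3 2 -9/2 0; 3 0 -15/2 0; 0 0 0 1]
T6·…·T1 = [-3/2 0 9/4 0; 3 2 -9/2 0; 3 0 -15/2 0; 0 0 0 1]
det M = 9; M⁻¹ = [-5/3 0 -1/2 0; 1 1/2 0 0; -2/3 0 -1/3 0; 0 0 0 1]
M⁻¹ · (-9/2, 43/5, 15)ᵀ = (0, -1/5, -2)ᵀ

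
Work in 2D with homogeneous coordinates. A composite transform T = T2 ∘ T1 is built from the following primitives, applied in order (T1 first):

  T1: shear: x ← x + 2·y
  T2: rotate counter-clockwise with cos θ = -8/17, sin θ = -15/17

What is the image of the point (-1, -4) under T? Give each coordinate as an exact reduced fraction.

T(p) = (12/17, 167/17)

T1 shear: x ← x + 2·y: (-1, -4) → (-9, -4)
T2 rotate counter-clockwise with cos θ = -8/17, sin θ = -15/17: (-9, -4) → (12/17, 167/17)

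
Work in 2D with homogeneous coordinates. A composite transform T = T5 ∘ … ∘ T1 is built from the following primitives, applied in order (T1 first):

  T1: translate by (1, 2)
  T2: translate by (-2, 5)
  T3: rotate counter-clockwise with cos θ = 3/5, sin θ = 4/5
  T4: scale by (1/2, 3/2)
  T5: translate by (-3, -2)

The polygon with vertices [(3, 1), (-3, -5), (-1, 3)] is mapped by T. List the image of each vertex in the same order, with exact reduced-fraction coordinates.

image vertices: (-28/5, 38/5), (-5, -5), (-38/5, 23/5)

T1 translate by (1, 2): (3, 1) → (4, 3); (-3, -5) → (-2, -3); (-1, 3) → (0, 5)
T2 translate by (-2, 5): (4, 3) → (2, 8); (-2, -3) → (-4, 2); (0, 5) → (-2, 10)
T3 rotate counter-clockwise with cos θ = 3/5, sin θ = 4/5: (2, 8) → (-26/5, 32/5); (-4, 2) → (-4, -2); (-2, 10) → (-46/5, 22/5)
T4 scale by (1/2, 3/2): (-26/5, 32/5) → (-13/5, 48/5); (-4, -2) → (-2, -3); (-46/5, 22/5) → (-23/5, 33/5)
T5 translate by (-3, -2): (-13/5, 48/5) → (-28/5, 38/5); (-2, -3) → (-5, -5); (-23/5, 33/5) → (-38/5, 23/5)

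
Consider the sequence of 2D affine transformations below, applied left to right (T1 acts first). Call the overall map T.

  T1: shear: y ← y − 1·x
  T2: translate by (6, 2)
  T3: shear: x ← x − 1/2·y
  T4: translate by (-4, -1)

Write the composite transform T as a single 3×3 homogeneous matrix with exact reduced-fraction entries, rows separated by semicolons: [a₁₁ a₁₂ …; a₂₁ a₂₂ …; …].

T = [3/2 -1/2 1; -1 1 1; 0 0 1]

T1 = [1 0 0; -1 1 0; 0 0 1]
T2·T1 = [1 0 6; -1 1 2; 0 0 1]
T3·…·T1 = [3/2 -1/2 5; -1 1 2; 0 0 1]
T4·…·T1 = [3/2 -1/2 1; -1 1 1; 0 0 1]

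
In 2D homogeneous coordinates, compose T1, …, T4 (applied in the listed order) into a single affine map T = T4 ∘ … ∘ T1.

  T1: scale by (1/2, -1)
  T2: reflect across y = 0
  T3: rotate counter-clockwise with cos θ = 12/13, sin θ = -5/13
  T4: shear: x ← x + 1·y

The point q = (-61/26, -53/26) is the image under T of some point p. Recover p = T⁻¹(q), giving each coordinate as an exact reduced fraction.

p = (1, -2)

T1 = [1/2 0 0; 0 -1 0; 0 0 1]
T2·T1 = [1/2 0 0; 0 1 0; 0 0 1]
T3·…·T1 = [6/13 5/13 0; -5/26 12/13 0; 0 0 1]
T4·…·T1 = [7/26 17/13 0; -5/26 12/13 0; 0 0 1]
det M = 1/2; M⁻¹ = [24/13 -34/13 0; 5/13 7/13 0; 0 0 1]
M⁻¹ · (-61/26, -53/26)ᵀ = (1, -2)ᵀ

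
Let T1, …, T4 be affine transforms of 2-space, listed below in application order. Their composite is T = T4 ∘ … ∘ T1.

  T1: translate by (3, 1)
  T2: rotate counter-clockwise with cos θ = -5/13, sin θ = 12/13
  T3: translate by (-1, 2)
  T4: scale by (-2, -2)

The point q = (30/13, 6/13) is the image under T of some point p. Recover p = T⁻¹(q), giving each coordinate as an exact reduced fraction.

T1 = [1 0 3; 0 1 1; 0 0 1]
T2·T1 = [-5/13 -12/13 -27/13; 12/13 -5/13 31/13; 0 0 1]
T3·…·T1 = [-5/13 -12/13 -40/13; 12/13 -5/13 57/13; 0 0 1]
T4·…·T1 = [10/13 24/13 80/13; -24/13 10/13 -114/13; 0 0 1]
det M = 4; M⁻¹ = [5/26 -6/13 -68/13; 6/13 5/26 -15/13; 0 0 1]
M⁻¹ · (30/13, 6/13)ᵀ = (-5, 0)ᵀ

p = (-5, 0)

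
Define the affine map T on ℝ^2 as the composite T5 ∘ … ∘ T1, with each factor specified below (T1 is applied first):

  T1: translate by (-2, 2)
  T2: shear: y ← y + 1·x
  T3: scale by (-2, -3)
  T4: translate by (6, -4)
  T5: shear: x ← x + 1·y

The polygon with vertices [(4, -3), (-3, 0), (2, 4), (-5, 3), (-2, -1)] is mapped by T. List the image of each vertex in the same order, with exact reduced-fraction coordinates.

T1 translate by (-2, 2): (4, -3) → (2, -1); (-3, 0) → (-5, 2); (2, 4) → (0, 6); (-5, 3) → (-7, 5); (-2, -1) → (-4, 1)
T2 shear: y ← y + 1·x: (2, -1) → (2, 1); (-5, 2) → (-5, -3); (0, 6) → (0, 6); (-7, 5) → (-7, -2); (-4, 1) → (-4, -3)
T3 scale by (-2, -3): (2, 1) → (-4, -3); (-5, -3) → (10, 9); (0, 6) → (0, -18); (-7, -2) → (14, 6); (-4, -3) → (8, 9)
T4 translate by (6, -4): (-4, -3) → (2, -7); (10, 9) → (16, 5); (0, -18) → (6, -22); (14, 6) → (20, 2); (8, 9) → (14, 5)
T5 shear: x ← x + 1·y: (2, -7) → (-5, -7); (16, 5) → (21, 5); (6, -22) → (-16, -22); (20, 2) → (22, 2); (14, 5) → (19, 5)

image vertices: (-5, -7), (21, 5), (-16, -22), (22, 2), (19, 5)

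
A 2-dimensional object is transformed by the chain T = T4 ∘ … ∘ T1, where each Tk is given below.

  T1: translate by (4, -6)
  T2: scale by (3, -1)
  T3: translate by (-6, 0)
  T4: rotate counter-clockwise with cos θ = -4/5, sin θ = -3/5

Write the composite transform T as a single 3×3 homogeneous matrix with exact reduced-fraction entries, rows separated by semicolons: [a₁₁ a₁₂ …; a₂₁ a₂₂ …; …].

T1 = [1 0 4; 0 1 -6; 0 0 1]
T2·T1 = [3 0 12; 0 -1 6; 0 0 1]
T3·…·T1 = [3 0 6; 0 -1 6; 0 0 1]
T4·…·T1 = [-12/5 -3/5 -6/5; -9/5 4/5 -42/5; 0 0 1]

T = [-12/5 -3/5 -6/5; -9/5 4/5 -42/5; 0 0 1]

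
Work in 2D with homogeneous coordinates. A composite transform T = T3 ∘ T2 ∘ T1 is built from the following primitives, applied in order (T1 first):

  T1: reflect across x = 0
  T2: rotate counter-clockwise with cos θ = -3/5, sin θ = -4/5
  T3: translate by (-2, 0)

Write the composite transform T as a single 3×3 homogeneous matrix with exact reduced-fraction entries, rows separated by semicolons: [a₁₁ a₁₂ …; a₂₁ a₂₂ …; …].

T1 = [-1 0 0; 0 1 0; 0 0 1]
T2·T1 = [3/5 4/5 0; 4/5 -3/5 0; 0 0 1]
T3·…·T1 = [3/5 4/5 -2; 4/5 -3/5 0; 0 0 1]

T = [3/5 4/5 -2; 4/5 -3/5 0; 0 0 1]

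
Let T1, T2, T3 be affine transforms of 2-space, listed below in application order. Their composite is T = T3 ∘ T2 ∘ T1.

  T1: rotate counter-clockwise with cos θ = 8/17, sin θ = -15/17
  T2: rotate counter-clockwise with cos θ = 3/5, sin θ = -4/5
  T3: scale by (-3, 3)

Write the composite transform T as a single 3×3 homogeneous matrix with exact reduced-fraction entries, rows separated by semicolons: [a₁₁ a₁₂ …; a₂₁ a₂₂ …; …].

T = [108/85 -231/85 0; -231/85 -108/85 0; 0 0 1]

T1 = [8/17 15/17 0; -15/17 8/17 0; 0 0 1]
T2·T1 = [-36/85 77/85 0; -77/85 -36/85 0; 0 0 1]
T3·…·T1 = [108/85 -231/85 0; -231/85 -108/85 0; 0 0 1]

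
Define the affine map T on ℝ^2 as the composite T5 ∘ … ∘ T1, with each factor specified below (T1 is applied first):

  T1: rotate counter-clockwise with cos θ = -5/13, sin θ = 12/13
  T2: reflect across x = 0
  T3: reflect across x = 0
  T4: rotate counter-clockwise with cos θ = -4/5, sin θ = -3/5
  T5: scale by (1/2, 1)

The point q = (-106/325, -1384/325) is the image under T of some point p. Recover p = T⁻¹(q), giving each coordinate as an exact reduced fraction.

T1 = [-5/13 -12/13 0; 12/13 -5/13 0; 0 0 1]
T2·T1 = [5/13 12/13 0; 12/13 -5/13 0; 0 0 1]
T3·…·T1 = [-5/13 -12/13 0; 12/13 -5/13 0; 0 0 1]
T4·…·T1 = [56/65 33/65 0; -33/65 56/65 0; 0 0 1]
T5·…·T1 = [28/65 33/130 0; -33/65 56/65 0; 0 0 1]
det M = 1/2; M⁻¹ = [112/65 -33/65 0; 66/65 56/65 0; 0 0 1]
M⁻¹ · (-106/325, -1384/325)ᵀ = (8/5, -4)ᵀ

p = (8/5, -4)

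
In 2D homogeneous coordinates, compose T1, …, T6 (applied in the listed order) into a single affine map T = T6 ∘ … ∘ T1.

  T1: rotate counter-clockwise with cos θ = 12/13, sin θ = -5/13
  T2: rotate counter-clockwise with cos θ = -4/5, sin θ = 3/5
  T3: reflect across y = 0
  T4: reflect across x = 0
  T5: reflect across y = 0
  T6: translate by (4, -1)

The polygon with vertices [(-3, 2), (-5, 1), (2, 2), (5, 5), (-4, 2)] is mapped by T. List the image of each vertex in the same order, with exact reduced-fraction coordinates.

T1 rotate counter-clockwise with cos θ = 12/13, sin θ = -5/13: (-3, 2) → (-2, 3); (-5, 1) → (-55/13, 37/13); (2, 2) → (34/13, 14/13); (5, 5) → (85/13, 35/13); (-4, 2) → (-38/13, 44/13)
T2 rotate counter-clockwise with cos θ = -4/5, sin θ = 3/5: (-2, 3) → (-1/5, -18/5); (-55/13, 37/13) → (109/65, -313/65); (34/13, 14/13) → (-178/65, 46/65); (85/13, 35/13) → (-89/13, 23/13); (-38/13, 44/13) → (4/13, -58/13)
T3 reflect across y = 0: (-1/5, -18/5) → (-1/5, 18/5); (109/65, -313/65) → (109/65, 313/65); (-178/65, 46/65) → (-178/65, -46/65); (-89/13, 23/13) → (-89/13, -23/13); (4/13, -58/13) → (4/13, 58/13)
T4 reflect across x = 0: (-1/5, 18/5) → (1/5, 18/5); (109/65, 313/65) → (-109/65, 313/65); (-178/65, -46/65) → (178/65, -46/65); (-89/13, -23/13) → (89/13, -23/13); (4/13, 58/13) → (-4/13, 58/13)
T5 reflect across y = 0: (1/5, 18/5) → (1/5, -18/5); (-109/65, 313/65) → (-109/65, -313/65); (178/65, -46/65) → (178/65, 46/65); (89/13, -23/13) → (89/13, 23/13); (-4/13, 58/13) → (-4/13, -58/13)
T6 translate by (4, -1): (1/5, -18/5) → (21/5, -23/5); (-109/65, -313/65) → (151/65, -378/65); (178/65, 46/65) → (438/65, -19/65); (89/13, 23/13) → (141/13, 10/13); (-4/13, -58/13) → (48/13, -71/13)

image vertices: (21/5, -23/5), (151/65, -378/65), (438/65, -19/65), (141/13, 10/13), (48/13, -71/13)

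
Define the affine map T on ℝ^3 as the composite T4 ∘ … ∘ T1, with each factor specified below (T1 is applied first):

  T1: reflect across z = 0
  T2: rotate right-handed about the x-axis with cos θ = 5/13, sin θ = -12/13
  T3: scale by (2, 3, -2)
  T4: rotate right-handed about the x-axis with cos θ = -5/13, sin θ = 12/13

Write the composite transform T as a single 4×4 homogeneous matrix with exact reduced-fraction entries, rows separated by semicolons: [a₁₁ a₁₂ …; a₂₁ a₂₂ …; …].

T1 = [1 0 0 0; 0 1 0 0; 0 0 -1 0; 0 0 0 1]
T2·T1 = [1 0 0 0; 0 5/13 -12/13 0; 0 -12/13 -5/13 0; 0 0 0 1]
T3·…·T1 = [2 0 0 0; 0 15/13 -36/13 0; 0 24/13 10/13 0; 0 0 0 1]
T4·…·T1 = [2 0 0 0; 0 -363/169 60/169 0; 0 60/169 -482/169 0; 0 0 0 1]

T = [2 0 0 0; 0 -363/169 60/169 0; 0 60/169 -482/169 0; 0 0 0 1]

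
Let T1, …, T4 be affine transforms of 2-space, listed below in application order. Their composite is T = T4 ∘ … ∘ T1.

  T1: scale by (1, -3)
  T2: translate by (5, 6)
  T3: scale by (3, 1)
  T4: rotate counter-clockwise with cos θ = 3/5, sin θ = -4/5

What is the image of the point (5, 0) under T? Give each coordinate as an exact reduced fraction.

T1 scale by (1, -3): (5, 0) → (5, 0)
T2 translate by (5, 6): (5, 0) → (10, 6)
T3 scale by (3, 1): (10, 6) → (30, 6)
T4 rotate counter-clockwise with cos θ = 3/5, sin θ = -4/5: (30, 6) → (114/5, -102/5)

T(p) = (114/5, -102/5)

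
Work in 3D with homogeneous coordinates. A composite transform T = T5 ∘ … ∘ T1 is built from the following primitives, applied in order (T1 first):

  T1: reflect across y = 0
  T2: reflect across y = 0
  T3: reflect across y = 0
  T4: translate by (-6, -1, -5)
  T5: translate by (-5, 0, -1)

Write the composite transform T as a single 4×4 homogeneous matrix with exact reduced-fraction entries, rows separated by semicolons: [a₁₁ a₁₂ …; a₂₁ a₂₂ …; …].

T1 = [1 0 0 0; 0 -1 0 0; 0 0 1 0; 0 0 0 1]
T2·T1 = [1 0 0 0; 0 1 0 0; 0 0 1 0; 0 0 0 1]
T3·…·T1 = [1 0 0 0; 0 -1 0 0; 0 0 1 0; 0 0 0 1]
T4·…·T1 = [1 0 0 -6; 0 -1 0 -1; 0 0 1 -5; 0 0 0 1]
T5·…·T1 = [1 0 0 -11; 0 -1 0 -1; 0 0 1 -6; 0 0 0 1]

T = [1 0 0 -11; 0 -1 0 -1; 0 0 1 -6; 0 0 0 1]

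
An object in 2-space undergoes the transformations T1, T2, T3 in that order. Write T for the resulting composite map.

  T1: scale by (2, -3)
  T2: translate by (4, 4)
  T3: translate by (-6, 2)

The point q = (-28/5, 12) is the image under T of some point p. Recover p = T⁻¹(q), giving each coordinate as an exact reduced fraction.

T1 = [2 0 0; 0 -3 0; 0 0 1]
T2·T1 = [2 0 4; 0 -3 4; 0 0 1]
T3·…·T1 = [2 0 -2; 0 -3 6; 0 0 1]
det M = -6; M⁻¹ = [1/2 0 1; 0 -1/3 2; 0 0 1]
M⁻¹ · (-28/5, 12)ᵀ = (-9/5, -2)ᵀ

p = (-9/5, -2)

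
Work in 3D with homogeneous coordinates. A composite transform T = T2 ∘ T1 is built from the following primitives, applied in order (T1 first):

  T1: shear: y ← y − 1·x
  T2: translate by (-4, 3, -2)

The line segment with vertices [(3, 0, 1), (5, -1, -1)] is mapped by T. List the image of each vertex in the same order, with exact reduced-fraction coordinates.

image vertices: (-1, 0, -1), (1, -3, -3)

T1 shear: y ← y − 1·x: (3, 0, 1) → (3, -3, 1); (5, -1, -1) → (5, -6, -1)
T2 translate by (-4, 3, -2): (3, -3, 1) → (-1, 0, -1); (5, -6, -1) → (1, -3, -3)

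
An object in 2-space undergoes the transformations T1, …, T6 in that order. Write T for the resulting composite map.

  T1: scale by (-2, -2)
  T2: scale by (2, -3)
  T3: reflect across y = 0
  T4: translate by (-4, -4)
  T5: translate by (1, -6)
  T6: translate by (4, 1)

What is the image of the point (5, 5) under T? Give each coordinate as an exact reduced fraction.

T(p) = (-19, -39)

T1 scale by (-2, -2): (5, 5) → (-10, -10)
T2 scale by (2, -3): (-10, -10) → (-20, 30)
T3 reflect across y = 0: (-20, 30) → (-20, -30)
T4 translate by (-4, -4): (-20, -30) → (-24, -34)
T5 translate by (1, -6): (-24, -34) → (-23, -40)
T6 translate by (4, 1): (-23, -40) → (-19, -39)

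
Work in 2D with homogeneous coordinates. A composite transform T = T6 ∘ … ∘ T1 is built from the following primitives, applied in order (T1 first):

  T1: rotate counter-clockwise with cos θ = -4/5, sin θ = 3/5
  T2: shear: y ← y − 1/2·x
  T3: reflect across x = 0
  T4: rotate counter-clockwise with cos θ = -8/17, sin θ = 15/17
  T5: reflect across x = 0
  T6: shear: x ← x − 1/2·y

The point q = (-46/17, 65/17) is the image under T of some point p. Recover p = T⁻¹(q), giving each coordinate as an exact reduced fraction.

T1 = [-4/5 -3/5 0; 3/5 -4/5 0; 0 0 1]
T2·T1 = [-4/5 -3/5 0; 1 -1/2 0; 0 0 1]
T3·…·T1 = [4/5 3/5 0; 1 -1/2 0; 0 0 1]
T4·…·T1 = [-107/85 27/170 0; 4/17 13/17 0; 0 0 1]
T5·…·T1 = [107/85 -27/170 0; 4/17 13/17 0; 0 0 1]
T6·…·T1 = [97/85 -46/85 0; 4/17 13/17 0; 0 0 1]
det M = 1; M⁻¹ = [13/17 46/85 0; -4/17 97/85 0; 0 0 1]
M⁻¹ · (-46/17, 65/17)ᵀ = (0, 5)ᵀ

p = (0, 5)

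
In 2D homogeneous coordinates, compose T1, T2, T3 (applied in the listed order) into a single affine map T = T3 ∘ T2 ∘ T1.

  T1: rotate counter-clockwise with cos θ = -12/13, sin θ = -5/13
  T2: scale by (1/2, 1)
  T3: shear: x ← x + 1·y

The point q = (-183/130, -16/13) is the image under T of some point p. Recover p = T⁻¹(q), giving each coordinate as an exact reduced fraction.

T1 = [-12/13 5/13 0; -5/13 -12/13 0; 0 0 1]
T2·T1 = [-6/13 5/26 0; -5/13 -12/13 0; 0 0 1]
T3·…·T1 = [-11/13 -19/26 0; -5/13 -12/13 0; 0 0 1]
det M = 1/2; M⁻¹ = [-24/13 19/13 0; 10/13 -22/13 0; 0 0 1]
M⁻¹ · (-183/130, -16/13)ᵀ = (4/5, 1)ᵀ

p = (4/5, 1)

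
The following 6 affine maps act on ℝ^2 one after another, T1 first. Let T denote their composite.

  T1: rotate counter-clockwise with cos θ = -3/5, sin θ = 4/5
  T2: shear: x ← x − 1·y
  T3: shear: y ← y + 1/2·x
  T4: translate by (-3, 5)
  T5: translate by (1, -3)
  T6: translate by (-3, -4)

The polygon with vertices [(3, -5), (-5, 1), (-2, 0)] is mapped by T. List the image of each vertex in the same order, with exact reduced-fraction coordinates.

T1 rotate counter-clockwise with cos θ = -3/5, sin θ = 4/5: (3, -5) → (11/5, 27/5); (-5, 1) → (11/5, -23/5); (-2, 0) → (6/5, -8/5)
T2 shear: x ← x − 1·y: (11/5, 27/5) → (-16/5, 27/5); (11/5, -23/5) → (34/5, -23/5); (6/5, -8/5) → (14/5, -8/5)
T3 shear: y ← y + 1/2·x: (-16/5, 27/5) → (-16/5, 19/5); (34/5, -23/5) → (34/5, -6/5); (14/5, -8/5) → (14/5, -1/5)
T4 translate by (-3, 5): (-16/5, 19/5) → (-31/5, 44/5); (34/5, -6/5) → (19/5, 19/5); (14/5, -1/5) → (-1/5, 24/5)
T5 translate by (1, -3): (-31/5, 44/5) → (-26/5, 29/5); (19/5, 19/5) → (24/5, 4/5); (-1/5, 24/5) → (4/5, 9/5)
T6 translate by (-3, -4): (-26/5, 29/5) → (-41/5, 9/5); (24/5, 4/5) → (9/5, -16/5); (4/5, 9/5) → (-11/5, -11/5)

image vertices: (-41/5, 9/5), (9/5, -16/5), (-11/5, -11/5)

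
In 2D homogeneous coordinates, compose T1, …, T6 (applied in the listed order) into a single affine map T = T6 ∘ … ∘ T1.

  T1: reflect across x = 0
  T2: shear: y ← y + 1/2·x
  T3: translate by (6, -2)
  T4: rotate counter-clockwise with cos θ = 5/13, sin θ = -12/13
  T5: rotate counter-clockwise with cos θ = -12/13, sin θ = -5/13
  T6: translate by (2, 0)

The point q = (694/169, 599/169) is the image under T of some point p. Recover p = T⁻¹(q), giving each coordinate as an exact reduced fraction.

p = (5, 1/2)

T1 = [-1 0 0; 0 1 0; 0 0 1]
T2·T1 = [-1 0 0; -1/2 1 0; 0 0 1]
T3·…·T1 = [-1 0 6; -1/2 1 -2; 0 0 1]
T4·…·T1 = [-11/13 12/13 6/13; 19/26 5/13 -82/13; 0 0 1]
T5·…·T1 = [359/338 -119/169 -482/169; -59/169 -120/169 954/169; 0 0 1]
T6·…·T1 = [359/338 -119/169 -144/169; -59/169 -120/169 954/169; 0 0 1]
det M = -1; M⁻¹ = [120/169 -119/169 774/169; -59/169 -359/338 963/169; 0 0 1]
M⁻¹ · (694/169, 599/169)ᵀ = (5, 1/2)ᵀ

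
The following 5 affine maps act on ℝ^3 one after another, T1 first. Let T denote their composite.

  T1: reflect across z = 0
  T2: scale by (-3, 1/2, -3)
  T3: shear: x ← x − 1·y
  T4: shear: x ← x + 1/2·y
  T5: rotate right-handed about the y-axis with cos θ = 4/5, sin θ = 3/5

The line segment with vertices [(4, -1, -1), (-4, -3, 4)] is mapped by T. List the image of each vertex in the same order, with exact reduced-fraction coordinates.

image vertices: (-56/5, -1/2, 93/20), (87/5, -3/2, 39/20)

T1 reflect across z = 0: (4, -1, -1) → (4, -1, 1); (-4, -3, 4) → (-4, -3, -4)
T2 scale by (-3, 1/2, -3): (4, -1, 1) → (-12, -1/2, -3); (-4, -3, -4) → (12, -3/2, 12)
T3 shear: x ← x − 1·y: (-12, -1/2, -3) → (-23/2, -1/2, -3); (12, -3/2, 12) → (27/2, -3/2, 12)
T4 shear: x ← x + 1/2·y: (-23/2, -1/2, -3) → (-47/4, -1/2, -3); (27/2, -3/2, 12) → (51/4, -3/2, 12)
T5 rotate right-handed about the y-axis with cos θ = 4/5, sin θ = 3/5: (-47/4, -1/2, -3) → (-56/5, -1/2, 93/20); (51/4, -3/2, 12) → (87/5, -3/2, 39/20)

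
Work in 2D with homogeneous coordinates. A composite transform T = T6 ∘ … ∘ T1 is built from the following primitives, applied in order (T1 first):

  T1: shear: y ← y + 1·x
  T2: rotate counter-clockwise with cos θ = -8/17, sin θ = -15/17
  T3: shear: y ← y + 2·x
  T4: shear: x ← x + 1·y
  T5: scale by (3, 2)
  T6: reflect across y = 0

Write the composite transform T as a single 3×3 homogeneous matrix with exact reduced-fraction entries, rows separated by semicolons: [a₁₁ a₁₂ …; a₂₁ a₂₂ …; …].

T = [-6/17 111/17 0; 18/17 -44/17 0; 0 0 1]

T1 = [1 0 0; 1 1 0; 0 0 1]
T2·T1 = [7/17 15/17 0; -23/17 -8/17 0; 0 0 1]
T3·…·T1 = [7/17 15/17 0; -9/17 22/17 0; 0 0 1]
T4·…·T1 = [-2/17 37/17 0; -9/17 22/17 0; 0 0 1]
T5·…·T1 = [-6/17 111/17 0; -18/17 44/17 0; 0 0 1]
T6·…·T1 = [-6/17 111/17 0; 18/17 -44/17 0; 0 0 1]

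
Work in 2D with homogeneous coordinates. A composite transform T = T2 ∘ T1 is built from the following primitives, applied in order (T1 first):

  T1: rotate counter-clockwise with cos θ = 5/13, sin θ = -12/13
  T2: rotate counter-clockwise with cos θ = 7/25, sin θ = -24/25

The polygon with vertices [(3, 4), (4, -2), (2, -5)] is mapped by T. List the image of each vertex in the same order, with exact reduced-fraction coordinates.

image vertices: (57/325, -1624/325), (-284/65, -62/65), (-1526/325, 857/325)

T1 rotate counter-clockwise with cos θ = 5/13, sin θ = -12/13: (3, 4) → (63/13, -16/13); (4, -2) → (-4/13, -58/13); (2, -5) → (-50/13, -49/13)
T2 rotate counter-clockwise with cos θ = 7/25, sin θ = -24/25: (63/13, -16/13) → (57/325, -1624/325); (-4/13, -58/13) → (-284/65, -62/65); (-50/13, -49/13) → (-1526/325, 857/325)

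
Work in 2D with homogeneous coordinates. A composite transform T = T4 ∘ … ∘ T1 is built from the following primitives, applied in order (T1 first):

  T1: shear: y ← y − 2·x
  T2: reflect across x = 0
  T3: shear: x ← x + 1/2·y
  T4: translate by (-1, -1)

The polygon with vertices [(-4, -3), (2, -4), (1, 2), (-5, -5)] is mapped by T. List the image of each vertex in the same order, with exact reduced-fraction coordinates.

image vertices: (11/2, 4), (-7, -9), (-2, -1), (13/2, 4)

T1 shear: y ← y − 2·x: (-4, -3) → (-4, 5); (2, -4) → (2, -8); (1, 2) → (1, 0); (-5, -5) → (-5, 5)
T2 reflect across x = 0: (-4, 5) → (4, 5); (2, -8) → (-2, -8); (1, 0) → (-1, 0); (-5, 5) → (5, 5)
T3 shear: x ← x + 1/2·y: (4, 5) → (13/2, 5); (-2, -8) → (-6, -8); (-1, 0) → (-1, 0); (5, 5) → (15/2, 5)
T4 translate by (-1, -1): (13/2, 5) → (11/2, 4); (-6, -8) → (-7, -9); (-1, 0) → (-2, -1); (15/2, 5) → (13/2, 4)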